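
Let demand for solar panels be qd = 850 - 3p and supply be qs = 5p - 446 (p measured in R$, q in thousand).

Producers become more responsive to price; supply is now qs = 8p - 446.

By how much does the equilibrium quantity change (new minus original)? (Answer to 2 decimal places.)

+132.55

Before the shock: 850 - 3p = 5p - 446 ⇒ 1296 = 8p ⇒ p = 162, q = 364.
The new curves are qd = 850 - 3p (demand) and qs = 8p - 446 (supply).
Clearing the new market: 850 - 3p = 8p - 446, so p = 1296/11 ≈ 117.8182 and q = 5462/11 ≈ 496.5455.
Δq = 496.5455 − 364 = +132.55.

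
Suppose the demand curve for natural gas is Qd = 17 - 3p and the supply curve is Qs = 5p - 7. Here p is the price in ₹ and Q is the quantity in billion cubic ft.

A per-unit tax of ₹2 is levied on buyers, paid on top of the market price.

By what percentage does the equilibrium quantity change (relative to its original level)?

Solve the original market: 17 - 3p = 5p - 7, hence p = 3 and Q = 8.
Since buyers pay the price plus the tax, the effective demand curve becomes Qd = 11 - 3p.
Equate the new curves: 11 - 3p = 5p - 7, giving 18 = 8p, p = 2.25, Q = 4.25.
%ΔQ = (4.25 − 8) / 8 × 100 = -46.875%.

-46.875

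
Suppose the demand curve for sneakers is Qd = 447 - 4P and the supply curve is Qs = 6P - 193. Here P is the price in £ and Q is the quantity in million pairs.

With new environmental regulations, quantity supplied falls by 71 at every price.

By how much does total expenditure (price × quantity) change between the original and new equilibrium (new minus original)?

Original equilibrium: 447 - 4P = 6P - 193 gives 640 = 10P, so P = 64 and Q = 191.
After the shift, demand is Qd = 447 - 4P and supply is Qs = 6P - 264.
Equate the new curves: 447 - 4P = 6P - 264, giving 711 = 10P, P = 71.1, Q = 162.6.
Expenditure moves from 64×191 = 12224 to 71.1×162.6 = 11560.86; change = -663.14.

-663.14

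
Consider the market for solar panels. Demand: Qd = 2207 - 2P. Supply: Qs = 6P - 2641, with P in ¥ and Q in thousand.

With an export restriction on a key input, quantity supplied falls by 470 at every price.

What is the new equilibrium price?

Before the shock: 2207 - 2P = 6P - 2641 ⇒ 4848 = 8P ⇒ P = 606, Q = 995.
The new curves are Qd = 2207 - 2P (demand) and Qs = 6P - 3111 (supply).
Setting them equal: 2207 - 2P = 6P - 3111 → 5318 = 8P, so P = 664.75 and Q = 877.5.

664.75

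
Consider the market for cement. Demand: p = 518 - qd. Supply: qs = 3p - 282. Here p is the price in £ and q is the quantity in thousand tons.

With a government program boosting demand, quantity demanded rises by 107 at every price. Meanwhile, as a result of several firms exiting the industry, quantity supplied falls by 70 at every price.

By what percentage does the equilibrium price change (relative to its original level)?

+22.125

Before the shock: 518 - p = 3p - 282 ⇒ 800 = 4p ⇒ p = 200, q = 318.
The shock moves the curves to qd = 625 - p and qs = 3p - 352.
New equilibrium: 625 - p = 3p - 352 ⇒ 977 = 4p ⇒ p = 244.25, q = 380.75.
%Δp = (244.25 − 200) / 200 × 100 = +22.125%.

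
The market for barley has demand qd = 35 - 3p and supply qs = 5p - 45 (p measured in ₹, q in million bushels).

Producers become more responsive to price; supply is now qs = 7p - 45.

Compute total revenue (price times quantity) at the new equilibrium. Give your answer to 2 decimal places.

Initially, 35 - 3p = 5p - 45, so 80 = 8p and p = 10, q = 5.
After the shift, demand is qd = 35 - 3p and supply is qs = 7p - 45.
New equilibrium: 35 - 3p = 7p - 45 ⇒ 80 = 10p ⇒ p = 8, q = 11.
New expenditure = 8 × 11 = 88.00.

88.00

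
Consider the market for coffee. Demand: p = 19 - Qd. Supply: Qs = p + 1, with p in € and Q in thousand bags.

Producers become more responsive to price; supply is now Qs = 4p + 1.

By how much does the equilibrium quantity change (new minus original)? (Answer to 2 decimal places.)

Original equilibrium: 19 - p = p + 1 gives 18 = 2p, so p = 9 and Q = 10.
After the shift, demand is Qd = 19 - p and supply is Qs = 4p + 1.
Clearing the new market: 19 - p = 4p + 1, so p = 3.6 and Q = 15.4.
ΔQ = 15.4 − 10 = +5.40.

+5.40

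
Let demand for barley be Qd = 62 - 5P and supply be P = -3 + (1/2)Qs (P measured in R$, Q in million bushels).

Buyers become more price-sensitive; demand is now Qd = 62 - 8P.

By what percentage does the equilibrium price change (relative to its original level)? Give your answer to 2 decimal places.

-30.00

Original equilibrium: 62 - 5P = 2P + 6 gives 56 = 7P, so P = 8 and Q = 22.
The shock moves the curves to Qd = 62 - 8P and Qs = 2P + 6.
New equilibrium: 62 - 8P = 2P + 6 ⇒ 56 = 10P ⇒ P = 5.6, Q = 17.2.
%ΔP = (5.6 − 8) / 8 × 100 = -30.00%.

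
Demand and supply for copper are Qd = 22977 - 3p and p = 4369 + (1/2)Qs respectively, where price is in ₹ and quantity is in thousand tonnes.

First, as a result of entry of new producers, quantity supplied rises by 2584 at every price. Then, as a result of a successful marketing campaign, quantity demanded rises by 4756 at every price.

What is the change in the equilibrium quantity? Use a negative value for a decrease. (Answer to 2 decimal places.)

+3452.80

Before the shock: 22977 - 3p = 2p - 8738 ⇒ 31715 = 5p ⇒ p = 6343, Q = 3948.
The new curves are Qd = 27733 - 3p (demand) and Qs = 2p - 6154 (supply).
Clearing the new market: 27733 - 3p = 2p - 6154, so p = 6777.4 and Q = 7400.8.
ΔQ = 7400.8 − 3948 = +3452.80.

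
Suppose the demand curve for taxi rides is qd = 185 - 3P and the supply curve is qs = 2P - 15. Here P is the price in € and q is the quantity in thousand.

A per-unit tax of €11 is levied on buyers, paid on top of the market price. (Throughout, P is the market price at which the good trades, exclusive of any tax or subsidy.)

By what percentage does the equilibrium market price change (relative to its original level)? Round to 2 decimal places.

-16.50

Initially, 185 - 3P = 2P - 15, so 200 = 5P and P = 40, q = 65.
Since buyers pay the price plus the tax, the effective demand curve becomes qd = 152 - 3P.
Equate the new curves: 152 - 3P = 2P - 15, giving 167 = 5P, P = 33.4, q = 51.8.
%ΔP = (33.4 − 40) / 40 × 100 = -16.50%.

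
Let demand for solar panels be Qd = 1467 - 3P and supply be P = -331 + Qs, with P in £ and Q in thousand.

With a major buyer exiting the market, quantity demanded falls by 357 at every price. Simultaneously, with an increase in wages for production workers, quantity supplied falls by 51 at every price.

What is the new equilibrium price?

207.5

Before the shock: 1467 - 3P = P + 331 ⇒ 1136 = 4P ⇒ P = 284, Q = 615.
The new curves are Qd = 1110 - 3P (demand) and Qs = P + 280 (supply).
New equilibrium: 1110 - 3P = P + 280 ⇒ 830 = 4P ⇒ P = 207.5, Q = 487.5.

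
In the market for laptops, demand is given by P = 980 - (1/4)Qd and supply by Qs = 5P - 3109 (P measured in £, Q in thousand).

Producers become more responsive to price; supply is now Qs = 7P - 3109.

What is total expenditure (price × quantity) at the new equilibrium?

Original equilibrium: 3920 - 4P = 5P - 3109 gives 7029 = 9P, so P = 781 and Q = 796.
The new curves are Qd = 3920 - 4P (demand) and Qs = 7P - 3109 (supply).
Clearing the new market: 3920 - 4P = 7P - 3109, so P = 639 and Q = 1364.
New expenditure = 639 × 1364 = 871596.

871596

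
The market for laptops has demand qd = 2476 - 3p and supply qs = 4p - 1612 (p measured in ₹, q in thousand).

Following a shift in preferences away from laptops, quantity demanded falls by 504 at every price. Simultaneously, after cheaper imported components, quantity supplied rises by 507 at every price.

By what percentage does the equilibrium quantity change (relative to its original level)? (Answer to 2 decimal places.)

Before the shock: 2476 - 3p = 4p - 1612 ⇒ 4088 = 7p ⇒ p = 584, q = 724.
The shock moves the curves to qd = 1972 - 3p and qs = 4p - 1105.
New equilibrium: 1972 - 3p = 4p - 1105 ⇒ 3077 = 7p ⇒ p = 3077/7 ≈ 439.5714, q = 4573/7 ≈ 653.2857.
%Δq = (653.2857 − 724) / 724 × 100 = -9.77%.

-9.77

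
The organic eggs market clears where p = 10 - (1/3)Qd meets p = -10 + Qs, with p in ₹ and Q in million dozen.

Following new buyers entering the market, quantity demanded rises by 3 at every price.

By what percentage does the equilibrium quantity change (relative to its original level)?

+5

Initially, 30 - 3p = p + 10, so 20 = 4p and p = 5, Q = 15.
The shock moves the curves to Qd = 33 - 3p and Qs = p + 10.
New equilibrium: 33 - 3p = p + 10 ⇒ 23 = 4p ⇒ p = 5.75, Q = 15.75.
%ΔQ = (15.75 − 15) / 15 × 100 = +5%.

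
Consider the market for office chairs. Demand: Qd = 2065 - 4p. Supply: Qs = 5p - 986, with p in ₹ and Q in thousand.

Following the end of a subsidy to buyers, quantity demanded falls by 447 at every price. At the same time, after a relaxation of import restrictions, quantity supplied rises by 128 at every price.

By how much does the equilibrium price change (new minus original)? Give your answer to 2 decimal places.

-63.89

Before the shock: 2065 - 4p = 5p - 986 ⇒ 3051 = 9p ⇒ p = 339, Q = 709.
With the change applied: demand Qd = 1618 - 4p, supply Qs = 5p - 858.
Setting them equal: 1618 - 4p = 5p - 858 → 2476 = 9p, so p = 2476/9 ≈ 275.1111 and Q = 4658/9 ≈ 517.5556.
Δp = 275.1111 − 339 = -63.89.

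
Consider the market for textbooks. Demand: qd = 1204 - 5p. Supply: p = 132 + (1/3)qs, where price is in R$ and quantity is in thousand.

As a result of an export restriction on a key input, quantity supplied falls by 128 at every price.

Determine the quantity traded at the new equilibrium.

Solve the original market: 1204 - 5p = 3p - 396, hence p = 200 and q = 204.
After the shift, demand is qd = 1204 - 5p and supply is qs = 3p - 524.
New equilibrium: 1204 - 5p = 3p - 524 ⇒ 1728 = 8p ⇒ p = 216, q = 124.

124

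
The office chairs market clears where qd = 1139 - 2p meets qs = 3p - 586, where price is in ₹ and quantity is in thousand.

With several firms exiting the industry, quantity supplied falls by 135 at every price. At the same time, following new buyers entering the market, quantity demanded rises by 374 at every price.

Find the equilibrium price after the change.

446.8

Original equilibrium: 1139 - 2p = 3p - 586 gives 1725 = 5p, so p = 345 and q = 449.
After the shift, demand is qd = 1513 - 2p and supply is qs = 3p - 721.
Clearing the new market: 1513 - 2p = 3p - 721, so p = 446.8 and q = 619.4.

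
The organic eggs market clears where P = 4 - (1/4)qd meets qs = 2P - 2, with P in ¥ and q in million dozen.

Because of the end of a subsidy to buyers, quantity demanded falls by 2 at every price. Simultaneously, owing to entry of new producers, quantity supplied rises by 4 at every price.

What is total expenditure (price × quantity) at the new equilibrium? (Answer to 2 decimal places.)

Original equilibrium: 16 - 4P = 2P - 2 gives 18 = 6P, so P = 3 and q = 4.
With the change applied: demand qd = 14 - 4P, supply qs = 2P + 2.
Equate the new curves: 14 - 4P = 2P + 2, giving 12 = 6P, P = 2, q = 6.
New expenditure = 2 × 6 = 12.00.

12.00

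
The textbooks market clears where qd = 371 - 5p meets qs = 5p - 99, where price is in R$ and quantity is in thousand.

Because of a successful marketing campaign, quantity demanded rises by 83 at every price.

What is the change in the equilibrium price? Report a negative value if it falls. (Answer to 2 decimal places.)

Original equilibrium: 371 - 5p = 5p - 99 gives 470 = 10p, so p = 47 and q = 136.
After the shift, demand is qd = 454 - 5p and supply is qs = 5p - 99.
New equilibrium: 454 - 5p = 5p - 99 ⇒ 553 = 10p ⇒ p = 55.3, q = 177.5.
Δp = 55.3 − 47 = +8.30.

+8.30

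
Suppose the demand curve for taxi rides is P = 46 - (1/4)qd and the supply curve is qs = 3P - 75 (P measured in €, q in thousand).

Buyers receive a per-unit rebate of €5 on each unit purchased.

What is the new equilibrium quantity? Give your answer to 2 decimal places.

Original equilibrium: 184 - 4P = 3P - 75 gives 259 = 7P, so P = 37 and q = 36.
Since buyers' out-of-pocket price is the market price minus the rebate, the effective demand curve becomes qd = 204 - 4P.
Setting them equal: 204 - 4P = 3P - 75 → 279 = 7P, so P = 279/7 ≈ 39.8571 and q = 312/7 ≈ 44.5714.

44.57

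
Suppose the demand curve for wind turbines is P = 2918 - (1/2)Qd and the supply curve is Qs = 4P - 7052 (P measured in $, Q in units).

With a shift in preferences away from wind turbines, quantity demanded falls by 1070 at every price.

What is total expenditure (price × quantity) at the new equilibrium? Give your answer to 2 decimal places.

1628257.78

Initially, 5836 - 2P = 4P - 7052, so 12888 = 6P and P = 2148, Q = 1540.
After the shift, demand is Qd = 4766 - 2P and supply is Qs = 4P - 7052.
Equate the new curves: 4766 - 2P = 4P - 7052, giving 11818 = 6P, P = 5909/3 ≈ 1969.6667, Q = 2480/3 ≈ 826.6667.
New expenditure = 1969.6667 × 826.6667 = 1628257.78.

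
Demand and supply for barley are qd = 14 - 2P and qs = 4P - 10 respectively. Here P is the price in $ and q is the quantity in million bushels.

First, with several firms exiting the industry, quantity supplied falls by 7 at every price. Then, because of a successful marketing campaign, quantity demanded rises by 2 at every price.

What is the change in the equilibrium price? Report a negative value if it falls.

+1.5

Initially, 14 - 2P = 4P - 10, so 24 = 6P and P = 4, q = 6.
With the change applied: demand qd = 16 - 2P, supply qs = 4P - 17.
Clearing the new market: 16 - 2P = 4P - 17, so P = 5.5 and q = 5.
ΔP = 5.5 − 4 = +1.5.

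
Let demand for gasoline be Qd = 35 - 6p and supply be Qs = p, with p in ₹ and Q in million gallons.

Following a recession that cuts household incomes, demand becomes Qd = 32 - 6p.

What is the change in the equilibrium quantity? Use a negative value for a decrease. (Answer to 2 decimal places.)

Before the shock: 35 - 6p = p ⇒ 35 = 7p ⇒ p = 5, Q = 5.
With the change applied: demand Qd = 32 - 6p, supply Qs = p.
New equilibrium: 32 - 6p = p ⇒ 32 = 7p ⇒ p = 32/7 ≈ 4.5714, Q = 32/7 ≈ 4.5714.
ΔQ = 4.5714 − 5 = -0.43.

-0.43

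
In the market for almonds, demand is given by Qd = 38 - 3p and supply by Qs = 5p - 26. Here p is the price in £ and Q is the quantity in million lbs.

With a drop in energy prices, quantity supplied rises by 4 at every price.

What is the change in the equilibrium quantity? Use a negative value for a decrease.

+1.5

Original equilibrium: 38 - 3p = 5p - 26 gives 64 = 8p, so p = 8 and Q = 14.
After the shift, demand is Qd = 38 - 3p and supply is Qs = 5p - 22.
Setting them equal: 38 - 3p = 5p - 22 → 60 = 8p, so p = 7.5 and Q = 15.5.
ΔQ = 15.5 − 14 = +1.5.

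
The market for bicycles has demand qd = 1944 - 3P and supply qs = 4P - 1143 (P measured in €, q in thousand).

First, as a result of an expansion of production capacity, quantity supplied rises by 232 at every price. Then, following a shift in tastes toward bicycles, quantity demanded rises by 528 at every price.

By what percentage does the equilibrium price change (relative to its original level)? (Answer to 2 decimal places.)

+9.59

Solve the original market: 1944 - 3P = 4P - 1143, hence P = 441 and q = 621.
The new curves are qd = 2472 - 3P (demand) and qs = 4P - 911 (supply).
Clearing the new market: 2472 - 3P = 4P - 911, so P = 3383/7 ≈ 483.2857 and q = 7155/7 ≈ 1022.1429.
%ΔP = (483.2857 − 441) / 441 × 100 = +9.59%.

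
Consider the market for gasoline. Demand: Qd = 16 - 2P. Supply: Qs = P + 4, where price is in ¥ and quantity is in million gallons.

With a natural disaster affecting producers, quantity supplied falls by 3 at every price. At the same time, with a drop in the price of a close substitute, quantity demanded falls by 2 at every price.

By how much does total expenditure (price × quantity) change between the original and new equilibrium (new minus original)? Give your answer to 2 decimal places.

-8.89

Before the shock: 16 - 2P = P + 4 ⇒ 12 = 3P ⇒ P = 4, Q = 8.
The new curves are Qd = 14 - 2P (demand) and Qs = P + 1 (supply).
Equate the new curves: 14 - 2P = P + 1, giving 13 = 3P, P = 13/3 ≈ 4.3333, Q = 16/3 ≈ 5.3333.
Expenditure moves from 4×8 = 32 to 4.3333×5.3333 = 23.1111; change = -8.89.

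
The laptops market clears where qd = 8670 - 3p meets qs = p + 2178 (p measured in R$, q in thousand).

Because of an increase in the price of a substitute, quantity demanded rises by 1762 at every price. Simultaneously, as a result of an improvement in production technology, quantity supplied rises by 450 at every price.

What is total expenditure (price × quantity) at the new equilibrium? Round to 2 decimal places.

8933629.00

Initially, 8670 - 3p = p + 2178, so 6492 = 4p and p = 1623, q = 3801.
With the change applied: demand qd = 10432 - 3p, supply qs = p + 2628.
Clearing the new market: 10432 - 3p = p + 2628, so p = 1951 and q = 4579.
New expenditure = 1951 × 4579 = 8933629.00.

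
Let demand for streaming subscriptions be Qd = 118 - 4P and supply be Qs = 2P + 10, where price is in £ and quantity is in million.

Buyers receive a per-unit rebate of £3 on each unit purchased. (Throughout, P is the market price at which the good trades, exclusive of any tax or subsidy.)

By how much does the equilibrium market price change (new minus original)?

+2

Before the shock: 118 - 4P = 2P + 10 ⇒ 108 = 6P ⇒ P = 18, Q = 46.
Since buyers' out-of-pocket price is the market price minus the rebate, the effective demand curve becomes Qd = 130 - 4P.
Setting them equal: 130 - 4P = 2P + 10 → 120 = 6P, so P = 20 and Q = 50.
ΔP = 20 − 18 = +2.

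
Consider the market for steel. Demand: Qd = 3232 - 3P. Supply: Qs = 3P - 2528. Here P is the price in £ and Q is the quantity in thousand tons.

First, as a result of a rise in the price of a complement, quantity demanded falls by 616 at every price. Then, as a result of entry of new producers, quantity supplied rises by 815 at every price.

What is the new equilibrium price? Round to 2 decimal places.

Initially, 3232 - 3P = 3P - 2528, so 5760 = 6P and P = 960, Q = 352.
After the shift, demand is Qd = 2616 - 3P and supply is Qs = 3P - 1713.
Setting them equal: 2616 - 3P = 3P - 1713 → 4329 = 6P, so P = 721.5 and Q = 451.5.

721.50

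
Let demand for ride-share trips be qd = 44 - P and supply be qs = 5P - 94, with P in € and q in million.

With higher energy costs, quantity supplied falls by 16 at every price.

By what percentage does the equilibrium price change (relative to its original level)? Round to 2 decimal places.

Before the shock: 44 - P = 5P - 94 ⇒ 138 = 6P ⇒ P = 23, q = 21.
The shock moves the curves to qd = 44 - P and qs = 5P - 110.
Clearing the new market: 44 - P = 5P - 110, so P = 77/3 ≈ 25.6667 and q = 55/3 ≈ 18.3333.
%ΔP = (25.6667 − 23) / 23 × 100 = +11.59%.

+11.59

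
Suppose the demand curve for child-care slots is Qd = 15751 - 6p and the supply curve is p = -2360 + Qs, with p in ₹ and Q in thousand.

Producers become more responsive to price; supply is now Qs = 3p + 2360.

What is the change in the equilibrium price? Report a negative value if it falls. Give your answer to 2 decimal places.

Before the shock: 15751 - 6p = p + 2360 ⇒ 13391 = 7p ⇒ p = 1913, Q = 4273.
The shock moves the curves to Qd = 15751 - 6p and Qs = 3p + 2360.
Clearing the new market: 15751 - 6p = 3p + 2360, so p = 13391/9 ≈ 1487.8889 and Q = 20471/3 ≈ 6823.6667.
Δp = 1487.8889 − 1913 = -425.11.

-425.11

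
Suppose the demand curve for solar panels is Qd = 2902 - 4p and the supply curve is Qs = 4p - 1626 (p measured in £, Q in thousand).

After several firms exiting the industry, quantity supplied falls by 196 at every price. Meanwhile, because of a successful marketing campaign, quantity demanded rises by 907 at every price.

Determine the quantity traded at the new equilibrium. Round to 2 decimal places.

993.50

Before the shock: 2902 - 4p = 4p - 1626 ⇒ 4528 = 8p ⇒ p = 566, Q = 638.
After the shift, demand is Qd = 3809 - 4p and supply is Qs = 4p - 1822.
Setting them equal: 3809 - 4p = 4p - 1822 → 5631 = 8p, so p = 703.875 and Q = 993.5.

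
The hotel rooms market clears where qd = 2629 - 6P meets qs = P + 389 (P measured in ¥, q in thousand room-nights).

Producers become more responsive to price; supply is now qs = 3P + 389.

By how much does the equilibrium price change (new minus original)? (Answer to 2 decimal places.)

Solve the original market: 2629 - 6P = P + 389, hence P = 320 and q = 709.
The shock moves the curves to qd = 2629 - 6P and qs = 3P + 389.
New equilibrium: 2629 - 6P = 3P + 389 ⇒ 2240 = 9P ⇒ P = 2240/9 ≈ 248.8889, q = 3407/3 ≈ 1135.6667.
ΔP = 248.8889 − 320 = -71.11.

-71.11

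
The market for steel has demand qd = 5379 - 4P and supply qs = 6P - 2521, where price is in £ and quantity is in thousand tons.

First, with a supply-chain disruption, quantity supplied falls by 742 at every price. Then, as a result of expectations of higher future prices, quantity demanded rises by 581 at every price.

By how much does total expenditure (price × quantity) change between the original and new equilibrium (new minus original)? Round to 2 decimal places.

+341348.84

Initially, 5379 - 4P = 6P - 2521, so 7900 = 10P and P = 790, q = 2219.
With the change applied: demand qd = 5960 - 4P, supply qs = 6P - 3263.
New equilibrium: 5960 - 4P = 6P - 3263 ⇒ 9223 = 10P ⇒ P = 922.3, q = 2270.8.
Expenditure moves from 790×2219 = 1753010 to 922.3×2270.8 = 2094358.84; change = +341348.84.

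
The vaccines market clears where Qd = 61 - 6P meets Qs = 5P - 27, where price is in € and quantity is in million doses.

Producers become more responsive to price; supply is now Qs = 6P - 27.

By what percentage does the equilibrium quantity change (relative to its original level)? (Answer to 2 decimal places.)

+30.77

Initially, 61 - 6P = 5P - 27, so 88 = 11P and P = 8, Q = 13.
With the change applied: demand Qd = 61 - 6P, supply Qs = 6P - 27.
Clearing the new market: 61 - 6P = 6P - 27, so P = 22/3 ≈ 7.3333 and Q = 17.
%ΔQ = (17 − 13) / 13 × 100 = +30.77%.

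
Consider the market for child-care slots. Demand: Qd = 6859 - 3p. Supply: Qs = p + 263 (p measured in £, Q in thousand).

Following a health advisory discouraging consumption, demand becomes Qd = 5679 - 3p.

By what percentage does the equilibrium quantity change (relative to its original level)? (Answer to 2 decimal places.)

Original equilibrium: 6859 - 3p = p + 263 gives 6596 = 4p, so p = 1649 and Q = 1912.
With the change applied: demand Qd = 5679 - 3p, supply Qs = p + 263.
Setting them equal: 5679 - 3p = p + 263 → 5416 = 4p, so p = 1354 and Q = 1617.
%ΔQ = (1617 − 1912) / 1912 × 100 = -15.43%.

-15.43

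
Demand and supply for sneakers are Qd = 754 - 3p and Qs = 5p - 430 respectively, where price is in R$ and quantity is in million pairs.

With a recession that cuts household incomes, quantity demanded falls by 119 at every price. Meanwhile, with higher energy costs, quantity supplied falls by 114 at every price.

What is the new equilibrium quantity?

192.875

Original equilibrium: 754 - 3p = 5p - 430 gives 1184 = 8p, so p = 148 and Q = 310.
After the shift, demand is Qd = 635 - 3p and supply is Qs = 5p - 544.
New equilibrium: 635 - 3p = 5p - 544 ⇒ 1179 = 8p ⇒ p = 147.375, Q = 192.875.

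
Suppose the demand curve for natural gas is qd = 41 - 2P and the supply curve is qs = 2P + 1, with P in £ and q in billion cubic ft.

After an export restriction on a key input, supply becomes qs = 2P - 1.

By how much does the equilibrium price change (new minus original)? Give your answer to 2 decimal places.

Before the shock: 41 - 2P = 2P + 1 ⇒ 40 = 4P ⇒ P = 10, q = 21.
With the change applied: demand qd = 41 - 2P, supply qs = 2P - 1.
Clearing the new market: 41 - 2P = 2P - 1, so P = 10.5 and q = 20.
ΔP = 10.5 − 10 = +0.50.

+0.50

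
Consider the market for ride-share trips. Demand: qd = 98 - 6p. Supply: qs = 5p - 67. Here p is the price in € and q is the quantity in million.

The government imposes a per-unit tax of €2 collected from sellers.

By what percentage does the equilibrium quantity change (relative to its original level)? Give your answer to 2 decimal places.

Before the shock: 98 - 6p = 5p - 67 ⇒ 165 = 11p ⇒ p = 15, q = 8.
Since sellers keep the price net of the tax, the effective supply curve becomes qs = 5p - 77.
Equate the new curves: 98 - 6p = 5p - 77, giving 175 = 11p, p = 175/11 ≈ 15.9091, q = 28/11 ≈ 2.5455.
%Δq = (2.5455 − 8) / 8 × 100 = -68.18%.

-68.18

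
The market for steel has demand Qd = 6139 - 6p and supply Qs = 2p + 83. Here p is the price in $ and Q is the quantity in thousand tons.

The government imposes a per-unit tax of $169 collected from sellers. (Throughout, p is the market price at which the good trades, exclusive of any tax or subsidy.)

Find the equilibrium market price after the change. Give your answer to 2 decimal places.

799.25

Before the shock: 6139 - 6p = 2p + 83 ⇒ 6056 = 8p ⇒ p = 757, Q = 1597.
Since sellers keep the price net of the tax, the effective supply curve becomes Qs = 2p - 255.
New equilibrium: 6139 - 6p = 2p - 255 ⇒ 6394 = 8p ⇒ p = 799.25, Q = 1343.5.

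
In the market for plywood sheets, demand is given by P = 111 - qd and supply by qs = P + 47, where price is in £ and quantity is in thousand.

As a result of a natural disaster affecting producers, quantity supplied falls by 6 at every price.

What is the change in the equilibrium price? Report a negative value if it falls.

+3

Original equilibrium: 111 - P = P + 47 gives 64 = 2P, so P = 32 and q = 79.
After the shift, demand is qd = 111 - P and supply is qs = P + 41.
Equate the new curves: 111 - P = P + 41, giving 70 = 2P, P = 35, q = 76.
ΔP = 35 − 32 = +3.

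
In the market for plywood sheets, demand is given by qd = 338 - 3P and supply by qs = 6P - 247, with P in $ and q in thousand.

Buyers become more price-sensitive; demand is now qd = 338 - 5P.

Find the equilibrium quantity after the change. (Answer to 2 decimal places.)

Original equilibrium: 338 - 3P = 6P - 247 gives 585 = 9P, so P = 65 and q = 143.
With the change applied: demand qd = 338 - 5P, supply qs = 6P - 247.
Setting them equal: 338 - 5P = 6P - 247 → 585 = 11P, so P = 585/11 ≈ 53.1818 and q = 793/11 ≈ 72.0909.

72.09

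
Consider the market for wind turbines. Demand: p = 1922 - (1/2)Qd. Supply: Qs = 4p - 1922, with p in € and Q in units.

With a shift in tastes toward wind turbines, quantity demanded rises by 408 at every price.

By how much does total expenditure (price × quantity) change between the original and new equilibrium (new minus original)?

+410584

Before the shock: 3844 - 2p = 4p - 1922 ⇒ 5766 = 6p ⇒ p = 961, Q = 1922.
The shock moves the curves to Qd = 4252 - 2p and Qs = 4p - 1922.
Equate the new curves: 4252 - 2p = 4p - 1922, giving 6174 = 6p, p = 1029, Q = 2194.
Expenditure moves from 961×1922 = 1847042 to 1029×2194 = 2257626; change = +410584.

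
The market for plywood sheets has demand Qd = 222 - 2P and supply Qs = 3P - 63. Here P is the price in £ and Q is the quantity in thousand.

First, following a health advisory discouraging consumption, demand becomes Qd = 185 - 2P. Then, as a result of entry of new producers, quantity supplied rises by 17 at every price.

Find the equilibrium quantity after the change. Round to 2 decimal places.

Initially, 222 - 2P = 3P - 63, so 285 = 5P and P = 57, Q = 108.
The shock moves the curves to Qd = 185 - 2P and Qs = 3P - 46.
Clearing the new market: 185 - 2P = 3P - 46, so P = 46.2 and Q = 92.6.

92.60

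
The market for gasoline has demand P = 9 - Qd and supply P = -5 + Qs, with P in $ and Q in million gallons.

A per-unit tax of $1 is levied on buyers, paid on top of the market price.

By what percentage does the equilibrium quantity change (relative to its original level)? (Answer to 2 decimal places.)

Before the shock: 9 - P = P + 5 ⇒ 4 = 2P ⇒ P = 2, Q = 7.
Since buyers pay the price plus the tax, the effective demand curve becomes Qd = 8 - P.
New equilibrium: 8 - P = P + 5 ⇒ 3 = 2P ⇒ P = 1.5, Q = 6.5.
%ΔQ = (6.5 − 7) / 7 × 100 = -7.14%.

-7.14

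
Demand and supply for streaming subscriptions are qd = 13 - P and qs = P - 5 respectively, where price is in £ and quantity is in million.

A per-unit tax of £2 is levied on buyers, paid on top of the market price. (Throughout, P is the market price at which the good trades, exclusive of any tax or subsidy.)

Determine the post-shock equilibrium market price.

8

Before the shock: 13 - P = P - 5 ⇒ 18 = 2P ⇒ P = 9, q = 4.
Since buyers pay the price plus the tax, the effective demand curve becomes qd = 11 - P.
Clearing the new market: 11 - P = P - 5, so P = 8 and q = 3.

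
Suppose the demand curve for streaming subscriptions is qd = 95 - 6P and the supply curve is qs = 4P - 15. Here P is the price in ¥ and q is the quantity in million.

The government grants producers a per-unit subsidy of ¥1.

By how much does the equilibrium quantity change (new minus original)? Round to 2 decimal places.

Original equilibrium: 95 - 6P = 4P - 15 gives 110 = 10P, so P = 11 and q = 29.
Since sellers receive the price plus the subsidy, the effective supply curve becomes qs = 4P - 11.
Setting them equal: 95 - 6P = 4P - 11 → 106 = 10P, so P = 10.6 and q = 31.4.
Δq = 31.4 − 29 = +2.40.

+2.40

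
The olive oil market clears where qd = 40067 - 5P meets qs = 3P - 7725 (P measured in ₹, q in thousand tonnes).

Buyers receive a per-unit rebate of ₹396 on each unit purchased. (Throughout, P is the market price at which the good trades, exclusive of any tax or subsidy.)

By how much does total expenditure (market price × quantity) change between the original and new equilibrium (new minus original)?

+7143221.25

Original equilibrium: 40067 - 5P = 3P - 7725 gives 47792 = 8P, so P = 5974 and q = 10197.
Since buyers' out-of-pocket price is the market price minus the rebate, the effective demand curve becomes qd = 42047 - 5P.
Clearing the new market: 42047 - 5P = 3P - 7725, so P = 6221.5 and q = 10939.5.
Expenditure moves from 5974×10197 = 60916878 to 6221.5×10939.5 = 68060099.25; change = +7143221.25.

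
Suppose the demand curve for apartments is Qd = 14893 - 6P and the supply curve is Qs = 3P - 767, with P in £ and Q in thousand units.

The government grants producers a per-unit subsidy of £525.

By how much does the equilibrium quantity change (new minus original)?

Initially, 14893 - 6P = 3P - 767, so 15660 = 9P and P = 1740, Q = 4453.
Since sellers receive the price plus the subsidy, the effective supply curve becomes Qs = 3P + 808.
New equilibrium: 14893 - 6P = 3P + 808 ⇒ 14085 = 9P ⇒ P = 1565, Q = 5503.
ΔQ = 5503 − 4453 = +1050.

+1050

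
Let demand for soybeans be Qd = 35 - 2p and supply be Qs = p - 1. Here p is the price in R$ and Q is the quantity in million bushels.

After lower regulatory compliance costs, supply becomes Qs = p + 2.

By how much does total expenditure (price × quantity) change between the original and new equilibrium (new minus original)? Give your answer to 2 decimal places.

Initially, 35 - 2p = p - 1, so 36 = 3p and p = 12, Q = 11.
The shock moves the curves to Qd = 35 - 2p and Qs = p + 2.
New equilibrium: 35 - 2p = p + 2 ⇒ 33 = 3p ⇒ p = 11, Q = 13.
Expenditure moves from 12×11 = 132 to 11×13 = 143; change = +11.00.

+11.00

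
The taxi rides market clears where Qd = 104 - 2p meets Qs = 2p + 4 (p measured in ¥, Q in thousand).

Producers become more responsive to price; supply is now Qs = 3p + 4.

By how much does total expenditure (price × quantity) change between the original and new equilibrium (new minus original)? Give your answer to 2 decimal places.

-70.00

Original equilibrium: 104 - 2p = 2p + 4 gives 100 = 4p, so p = 25 and Q = 54.
After the shift, demand is Qd = 104 - 2p and supply is Qs = 3p + 4.
Equate the new curves: 104 - 2p = 3p + 4, giving 100 = 5p, p = 20, Q = 64.
Expenditure moves from 25×54 = 1350 to 20×64 = 1280; change = -70.00.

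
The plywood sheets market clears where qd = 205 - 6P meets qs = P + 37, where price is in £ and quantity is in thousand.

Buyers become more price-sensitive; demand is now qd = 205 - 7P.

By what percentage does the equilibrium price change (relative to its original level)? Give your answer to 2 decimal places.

-12.50

Original equilibrium: 205 - 6P = P + 37 gives 168 = 7P, so P = 24 and q = 61.
The shock moves the curves to qd = 205 - 7P and qs = P + 37.
Setting them equal: 205 - 7P = P + 37 → 168 = 8P, so P = 21 and q = 58.
%ΔP = (21 − 24) / 24 × 100 = -12.50%.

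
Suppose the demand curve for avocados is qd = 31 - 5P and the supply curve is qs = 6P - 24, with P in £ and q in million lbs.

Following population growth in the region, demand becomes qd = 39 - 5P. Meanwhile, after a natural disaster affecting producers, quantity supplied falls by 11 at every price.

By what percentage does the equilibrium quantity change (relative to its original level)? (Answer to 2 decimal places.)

-10.61

Initially, 31 - 5P = 6P - 24, so 55 = 11P and P = 5, q = 6.
After the shift, demand is qd = 39 - 5P and supply is qs = 6P - 35.
Clearing the new market: 39 - 5P = 6P - 35, so P = 74/11 ≈ 6.7273 and q = 59/11 ≈ 5.3636.
%Δq = (5.3636 − 6) / 6 × 100 = -10.61%.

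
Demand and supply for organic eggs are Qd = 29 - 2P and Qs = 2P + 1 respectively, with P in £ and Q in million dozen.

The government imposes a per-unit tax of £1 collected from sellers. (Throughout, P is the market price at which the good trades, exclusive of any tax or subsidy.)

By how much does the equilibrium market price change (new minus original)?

+0.5

Original equilibrium: 29 - 2P = 2P + 1 gives 28 = 4P, so P = 7 and Q = 15.
Since sellers keep the price net of the tax, the effective supply curve becomes Qs = 2P - 1.
Setting them equal: 29 - 2P = 2P - 1 → 30 = 4P, so P = 7.5 and Q = 14.
ΔP = 7.5 − 7 = +0.5.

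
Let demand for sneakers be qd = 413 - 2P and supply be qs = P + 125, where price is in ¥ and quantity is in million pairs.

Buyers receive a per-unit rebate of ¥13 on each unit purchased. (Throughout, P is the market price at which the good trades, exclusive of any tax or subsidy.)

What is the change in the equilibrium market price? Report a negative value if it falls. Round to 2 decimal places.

Solve the original market: 413 - 2P = P + 125, hence P = 96 and q = 221.
Since buyers' out-of-pocket price is the market price minus the rebate, the effective demand curve becomes qd = 439 - 2P.
Clearing the new market: 439 - 2P = P + 125, so P = 314/3 ≈ 104.6667 and q = 689/3 ≈ 229.6667.
ΔP = 104.6667 − 96 = +8.67.

+8.67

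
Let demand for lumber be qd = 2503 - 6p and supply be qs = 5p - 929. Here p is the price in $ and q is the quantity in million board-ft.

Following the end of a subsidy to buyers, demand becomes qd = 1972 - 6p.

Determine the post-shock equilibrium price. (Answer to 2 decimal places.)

Before the shock: 2503 - 6p = 5p - 929 ⇒ 3432 = 11p ⇒ p = 312, q = 631.
With the change applied: demand qd = 1972 - 6p, supply qs = 5p - 929.
New equilibrium: 1972 - 6p = 5p - 929 ⇒ 2901 = 11p ⇒ p = 2901/11 ≈ 263.7273, q = 4286/11 ≈ 389.6364.

263.73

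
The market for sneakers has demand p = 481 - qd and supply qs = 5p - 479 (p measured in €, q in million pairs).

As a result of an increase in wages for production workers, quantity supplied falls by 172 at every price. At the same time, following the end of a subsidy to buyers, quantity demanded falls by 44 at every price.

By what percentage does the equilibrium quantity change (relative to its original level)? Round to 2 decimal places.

-20.35

Original equilibrium: 481 - p = 5p - 479 gives 960 = 6p, so p = 160 and q = 321.
The shock moves the curves to qd = 437 - p and qs = 5p - 651.
Clearing the new market: 437 - p = 5p - 651, so p = 544/3 ≈ 181.3333 and q = 767/3 ≈ 255.6667.
%Δq = (255.6667 − 321) / 321 × 100 = -20.35%.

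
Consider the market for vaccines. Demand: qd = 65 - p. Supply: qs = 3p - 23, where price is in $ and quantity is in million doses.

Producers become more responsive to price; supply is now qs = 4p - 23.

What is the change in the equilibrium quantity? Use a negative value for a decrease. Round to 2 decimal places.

+4.40

Solve the original market: 65 - p = 3p - 23, hence p = 22 and q = 43.
The new curves are qd = 65 - p (demand) and qs = 4p - 23 (supply).
New equilibrium: 65 - p = 4p - 23 ⇒ 88 = 5p ⇒ p = 17.6, q = 47.4.
Δq = 47.4 − 43 = +4.40.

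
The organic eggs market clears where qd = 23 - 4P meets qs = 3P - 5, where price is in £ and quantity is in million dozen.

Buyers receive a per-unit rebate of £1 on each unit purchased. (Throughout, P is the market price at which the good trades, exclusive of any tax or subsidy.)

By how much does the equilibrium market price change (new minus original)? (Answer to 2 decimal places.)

+0.57

Initially, 23 - 4P = 3P - 5, so 28 = 7P and P = 4, q = 7.
Since buyers' out-of-pocket price is the market price minus the rebate, the effective demand curve becomes qd = 27 - 4P.
Setting them equal: 27 - 4P = 3P - 5 → 32 = 7P, so P = 32/7 ≈ 4.5714 and q = 61/7 ≈ 8.7143.
ΔP = 4.5714 − 4 = +0.57.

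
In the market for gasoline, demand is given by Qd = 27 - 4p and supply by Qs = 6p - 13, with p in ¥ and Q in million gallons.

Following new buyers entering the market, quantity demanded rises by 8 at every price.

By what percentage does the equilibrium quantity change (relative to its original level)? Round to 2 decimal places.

+43.64

Before the shock: 27 - 4p = 6p - 13 ⇒ 40 = 10p ⇒ p = 4, Q = 11.
The shock moves the curves to Qd = 35 - 4p and Qs = 6p - 13.
Clearing the new market: 35 - 4p = 6p - 13, so p = 4.8 and Q = 15.8.
%ΔQ = (15.8 − 11) / 11 × 100 = +43.64%.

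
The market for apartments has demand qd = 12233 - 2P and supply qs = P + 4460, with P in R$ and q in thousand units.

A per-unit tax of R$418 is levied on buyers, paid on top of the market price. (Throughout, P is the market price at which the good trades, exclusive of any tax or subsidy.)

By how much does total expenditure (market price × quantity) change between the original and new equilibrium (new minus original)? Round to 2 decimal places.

Initially, 12233 - 2P = P + 4460, so 7773 = 3P and P = 2591, q = 7051.
Since buyers pay the price plus the tax, the effective demand curve becomes qd = 11397 - 2P.
Clearing the new market: 11397 - 2P = P + 4460, so P = 6937/3 ≈ 2312.3333 and q = 20317/3 ≈ 6772.3333.
Expenditure moves from 2591×7051 = 18269141 to 2312.3333×6772.3333 = 15659892.1111; change = -2609248.89.

-2609248.89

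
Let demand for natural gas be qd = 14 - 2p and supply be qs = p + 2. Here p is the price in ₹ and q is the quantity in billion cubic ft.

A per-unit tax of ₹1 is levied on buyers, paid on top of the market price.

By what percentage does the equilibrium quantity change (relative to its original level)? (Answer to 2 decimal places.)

-11.11

Solve the original market: 14 - 2p = p + 2, hence p = 4 and q = 6.
Since buyers pay the price plus the tax, the effective demand curve becomes qd = 12 - 2p.
Clearing the new market: 12 - 2p = p + 2, so p = 10/3 ≈ 3.3333 and q = 16/3 ≈ 5.3333.
%Δq = (5.3333 − 6) / 6 × 100 = -11.11%.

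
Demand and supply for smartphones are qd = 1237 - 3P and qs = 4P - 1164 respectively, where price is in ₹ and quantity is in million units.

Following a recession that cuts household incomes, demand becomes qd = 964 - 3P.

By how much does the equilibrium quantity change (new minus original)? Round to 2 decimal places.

Initially, 1237 - 3P = 4P - 1164, so 2401 = 7P and P = 343, q = 208.
With the change applied: demand qd = 964 - 3P, supply qs = 4P - 1164.
Setting them equal: 964 - 3P = 4P - 1164 → 2128 = 7P, so P = 304 and q = 52.
Δq = 52 − 208 = -156.00.

-156.00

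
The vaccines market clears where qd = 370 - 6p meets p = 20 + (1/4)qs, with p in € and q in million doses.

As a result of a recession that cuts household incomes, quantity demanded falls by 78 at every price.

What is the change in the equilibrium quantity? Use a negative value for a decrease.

Original equilibrium: 370 - 6p = 4p - 80 gives 450 = 10p, so p = 45 and q = 100.
With the change applied: demand qd = 292 - 6p, supply qs = 4p - 80.
New equilibrium: 292 - 6p = 4p - 80 ⇒ 372 = 10p ⇒ p = 37.2, q = 68.8.
Δq = 68.8 − 100 = -31.2.

-31.2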